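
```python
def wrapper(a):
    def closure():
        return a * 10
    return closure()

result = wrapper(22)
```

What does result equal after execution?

Step 1: wrapper(22) binds parameter a = 22.
Step 2: closure() accesses a = 22 from enclosing scope.
Step 3: result = 22 * 10 = 220

The answer is 220.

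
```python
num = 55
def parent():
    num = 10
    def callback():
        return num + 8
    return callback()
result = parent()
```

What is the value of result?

Step 1: parent() shadows global num with num = 10.
Step 2: callback() finds num = 10 in enclosing scope, computes 10 + 8 = 18.
Step 3: result = 18

The answer is 18.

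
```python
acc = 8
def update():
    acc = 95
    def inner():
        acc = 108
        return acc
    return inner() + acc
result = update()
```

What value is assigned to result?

Step 1: update() has local acc = 95. inner() has local acc = 108.
Step 2: inner() returns its local acc = 108.
Step 3: update() returns 108 + its own acc (95) = 203

The answer is 203.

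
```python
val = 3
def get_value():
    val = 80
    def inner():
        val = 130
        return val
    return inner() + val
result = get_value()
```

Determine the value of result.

Step 1: get_value() has local val = 80. inner() has local val = 130.
Step 2: inner() returns its local val = 130.
Step 3: get_value() returns 130 + its own val (80) = 210

The answer is 210.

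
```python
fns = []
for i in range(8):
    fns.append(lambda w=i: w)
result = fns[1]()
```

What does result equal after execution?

Step 1: Default argument w=i captures i's value at each iteration.
Step 2: fns[1] captured w = 1 when i was 1.
Step 3: result = 1

The answer is 1.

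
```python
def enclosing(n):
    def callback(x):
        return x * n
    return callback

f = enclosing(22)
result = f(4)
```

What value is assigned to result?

Step 1: enclosing(22) creates a closure capturing n = 22.
Step 2: f(4) computes 4 * 22 = 88.
Step 3: result = 88

The answer is 88.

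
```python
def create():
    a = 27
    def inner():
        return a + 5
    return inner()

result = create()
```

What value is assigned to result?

Step 1: create() defines a = 27.
Step 2: inner() reads a = 27 from enclosing scope, returns 27 + 5 = 32.
Step 3: result = 32

The answer is 32.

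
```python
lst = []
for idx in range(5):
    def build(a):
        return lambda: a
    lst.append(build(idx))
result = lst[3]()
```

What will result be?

Step 1: build(idx) creates a new scope capturing a = idx at call time.
Step 2: lst[3] = build(3), so its lambda captures a = 3.
Step 3: result = 3 (closure factory fixes late binding)

The answer is 3.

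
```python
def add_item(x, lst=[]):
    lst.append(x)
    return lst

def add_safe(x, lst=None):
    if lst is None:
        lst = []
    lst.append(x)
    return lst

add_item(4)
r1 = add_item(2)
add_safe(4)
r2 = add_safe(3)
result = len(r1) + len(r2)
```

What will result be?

Step 1: add_item shares mutable default: after 2 calls, lst = [4, 2], len = 2.
Step 2: add_safe creates fresh list each time: r2 = [3], len = 1.
Step 3: result = 2 + 1 = 3

The answer is 3.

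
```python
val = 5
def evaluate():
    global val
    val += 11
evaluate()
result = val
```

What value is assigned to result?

Step 1: val = 5 globally.
Step 2: evaluate() modifies global val: val += 11 = 16.
Step 3: result = 16

The answer is 16.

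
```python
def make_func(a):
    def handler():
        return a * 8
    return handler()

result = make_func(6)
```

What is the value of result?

Step 1: make_func(6) binds parameter a = 6.
Step 2: handler() accesses a = 6 from enclosing scope.
Step 3: result = 6 * 8 = 48

The answer is 48.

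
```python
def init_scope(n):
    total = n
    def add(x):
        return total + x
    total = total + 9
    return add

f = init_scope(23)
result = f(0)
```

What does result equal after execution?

Step 1: init_scope(23) sets total = 23, then total = 23 + 9 = 32.
Step 2: Closures capture by reference, so add sees total = 32.
Step 3: f(0) returns 32 + 0 = 32

The answer is 32.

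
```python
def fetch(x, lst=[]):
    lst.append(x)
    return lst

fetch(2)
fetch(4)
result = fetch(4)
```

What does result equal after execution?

Step 1: Mutable default argument gotcha! The list [] is created once.
Step 2: Each call appends to the SAME list: [2], [2, 4], [2, 4, 4].
Step 3: result = [2, 4, 4]

The answer is [2, 4, 4].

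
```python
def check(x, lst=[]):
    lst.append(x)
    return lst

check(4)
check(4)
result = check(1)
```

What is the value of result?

Step 1: Mutable default argument gotcha! The list [] is created once.
Step 2: Each call appends to the SAME list: [4], [4, 4], [4, 4, 1].
Step 3: result = [4, 4, 1]

The answer is [4, 4, 1].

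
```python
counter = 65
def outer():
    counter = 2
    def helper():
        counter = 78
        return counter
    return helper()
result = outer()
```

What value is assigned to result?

Step 1: Three scopes define counter: global (65), outer (2), helper (78).
Step 2: helper() has its own local counter = 78, which shadows both enclosing and global.
Step 3: result = 78 (local wins in LEGB)

The answer is 78.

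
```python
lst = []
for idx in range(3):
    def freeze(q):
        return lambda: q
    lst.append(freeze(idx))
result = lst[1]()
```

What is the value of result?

Step 1: freeze(idx) creates a new scope capturing q = idx at call time.
Step 2: lst[1] = freeze(1), so its lambda captures q = 1.
Step 3: result = 1 (closure factory fixes late binding)

The answer is 1.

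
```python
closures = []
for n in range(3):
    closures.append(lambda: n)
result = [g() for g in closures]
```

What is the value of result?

Step 1: All 3 lambdas share the same variable n.
Step 2: After the loop, n = 2.
Step 3: Each call returns 2. result = [2, 2, 2]

The answer is [2, 2, 2].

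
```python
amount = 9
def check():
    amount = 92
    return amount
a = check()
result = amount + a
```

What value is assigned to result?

Step 1: Global amount = 9. check() returns local amount = 92.
Step 2: a = 92. Global amount still = 9.
Step 3: result = 9 + 92 = 101

The answer is 101.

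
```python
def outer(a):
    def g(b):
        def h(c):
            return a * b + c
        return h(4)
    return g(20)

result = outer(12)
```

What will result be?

Step 1: a = 12, b = 20, c = 4.
Step 2: h() computes a * b + c = 12 * 20 + 4 = 244.
Step 3: result = 244

The answer is 244.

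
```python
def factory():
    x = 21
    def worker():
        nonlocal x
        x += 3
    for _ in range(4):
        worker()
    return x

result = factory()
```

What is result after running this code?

Step 1: x = 21.
Step 2: worker() is called 4 times in a loop, each adding 3 via nonlocal.
Step 3: x = 21 + 3 * 4 = 33

The answer is 33.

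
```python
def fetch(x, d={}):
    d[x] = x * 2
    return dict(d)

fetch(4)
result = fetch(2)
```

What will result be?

Step 1: Mutable default dict is shared across calls.
Step 2: First call adds 4: 8. Second call adds 2: 4.
Step 3: result = {4: 8, 2: 4}

The answer is {4: 8, 2: 4}.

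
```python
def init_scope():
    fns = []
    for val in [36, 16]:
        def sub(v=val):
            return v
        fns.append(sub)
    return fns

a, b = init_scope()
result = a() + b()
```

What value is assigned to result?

Step 1: Default argument v=val captures val at each iteration.
Step 2: a() returns 36 (captured at first iteration), b() returns 16 (captured at second).
Step 3: result = 36 + 16 = 52

The answer is 52.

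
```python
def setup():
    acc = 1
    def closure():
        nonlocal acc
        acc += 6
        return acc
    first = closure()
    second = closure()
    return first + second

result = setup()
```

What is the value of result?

Step 1: acc starts at 1.
Step 2: First call: acc = 1 + 6 = 7, returns 7.
Step 3: Second call: acc = 7 + 6 = 13, returns 13.
Step 4: result = 7 + 13 = 20

The answer is 20.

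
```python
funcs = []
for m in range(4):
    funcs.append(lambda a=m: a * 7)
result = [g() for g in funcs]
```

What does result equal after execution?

Step 1: Default arg a=m captures m at each iteration.
Step 2: funcs[k] has a defaulting to k, returns k * 7.
Step 3: result = [0, 7, 14, 21]

The answer is [0, 7, 14, 21].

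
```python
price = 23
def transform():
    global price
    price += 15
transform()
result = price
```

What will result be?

Step 1: price = 23 globally.
Step 2: transform() modifies global price: price += 15 = 38.
Step 3: result = 38

The answer is 38.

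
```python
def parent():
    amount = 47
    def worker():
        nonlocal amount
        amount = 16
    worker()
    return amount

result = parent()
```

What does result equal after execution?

Step 1: parent() sets amount = 47.
Step 2: worker() uses nonlocal to reassign amount = 16.
Step 3: result = 16

The answer is 16.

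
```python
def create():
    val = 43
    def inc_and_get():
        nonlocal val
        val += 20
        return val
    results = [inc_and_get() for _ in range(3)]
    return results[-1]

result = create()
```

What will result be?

Step 1: val = 43.
Step 2: Three calls to inc_and_get(), each adding 20.
Step 3: Last value = 43 + 20 * 3 = 103

The answer is 103.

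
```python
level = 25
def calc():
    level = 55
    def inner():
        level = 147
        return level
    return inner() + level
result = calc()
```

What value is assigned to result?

Step 1: calc() has local level = 55. inner() has local level = 147.
Step 2: inner() returns its local level = 147.
Step 3: calc() returns 147 + its own level (55) = 202

The answer is 202.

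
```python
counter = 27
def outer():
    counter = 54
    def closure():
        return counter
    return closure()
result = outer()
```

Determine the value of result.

Step 1: counter = 27 globally, but outer() defines counter = 54 locally.
Step 2: closure() looks up counter. Not in local scope, so checks enclosing scope (outer) and finds counter = 54.
Step 3: result = 54

The answer is 54.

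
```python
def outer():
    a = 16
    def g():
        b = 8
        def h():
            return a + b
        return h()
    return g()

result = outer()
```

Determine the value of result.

Step 1: outer() defines a = 16. g() defines b = 8.
Step 2: h() accesses both from enclosing scopes: a = 16, b = 8.
Step 3: result = 16 + 8 = 24

The answer is 24.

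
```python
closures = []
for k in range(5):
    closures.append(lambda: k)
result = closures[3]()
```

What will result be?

Step 1: The loop creates 5 lambdas, all referencing the same variable k.
Step 2: After the loop, k = 4 (final value).
Step 3: closures[3]() looks up k at call time and finds 4. This is the late binding gotcha. result = 4

The answer is 4.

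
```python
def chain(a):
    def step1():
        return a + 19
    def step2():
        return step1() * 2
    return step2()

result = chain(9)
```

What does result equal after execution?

Step 1: chain(9) captures a = 9.
Step 2: step2() calls step1() which returns 9 + 19 = 28.
Step 3: step2() returns 28 * 2 = 56

The answer is 56.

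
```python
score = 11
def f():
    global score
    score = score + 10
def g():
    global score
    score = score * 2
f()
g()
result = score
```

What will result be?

Step 1: score = 11.
Step 2: f() adds 10: score = 11 + 10 = 21.
Step 3: g() doubles: score = 21 * 2 = 42.
Step 4: result = 42

The answer is 42.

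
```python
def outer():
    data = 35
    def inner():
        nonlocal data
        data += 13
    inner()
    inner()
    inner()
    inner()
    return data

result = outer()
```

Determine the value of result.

Step 1: data starts at 35.
Step 2: inner() is called 4 times, each adding 13.
Step 3: data = 35 + 13 * 4 = 87

The answer is 87.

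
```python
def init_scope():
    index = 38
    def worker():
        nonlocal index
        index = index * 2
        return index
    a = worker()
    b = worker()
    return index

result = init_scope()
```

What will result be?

Step 1: index starts at 38.
Step 2: First worker(): index = 38 * 2 = 76.
Step 3: Second worker(): index = 76 * 2 = 152.
Step 4: result = 152

The answer is 152.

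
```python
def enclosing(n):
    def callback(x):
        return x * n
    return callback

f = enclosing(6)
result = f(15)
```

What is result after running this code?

Step 1: enclosing(6) creates a closure capturing n = 6.
Step 2: f(15) computes 15 * 6 = 90.
Step 3: result = 90

The answer is 90.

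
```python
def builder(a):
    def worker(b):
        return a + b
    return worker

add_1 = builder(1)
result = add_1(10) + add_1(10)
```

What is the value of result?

Step 1: add_1 captures a = 1.
Step 2: add_1(10) = 1 + 10 = 11, called twice.
Step 3: result = 11 + 11 = 22

The answer is 22.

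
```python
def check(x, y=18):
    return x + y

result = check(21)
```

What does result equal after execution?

Step 1: check(21) uses default y = 18.
Step 2: Returns 21 + 18 = 39.
Step 3: result = 39

The answer is 39.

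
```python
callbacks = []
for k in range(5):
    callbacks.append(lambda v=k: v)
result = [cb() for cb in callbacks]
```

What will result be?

Step 1: Default arg v=k captures k at each iteration.
Step 2: Each lambda has its own default: 0, 1, ..., 4.
Step 3: result = [0, 1, 2, 3, 4]

The answer is [0, 1, 2, 3, 4].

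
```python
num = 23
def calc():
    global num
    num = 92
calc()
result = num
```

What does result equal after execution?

Step 1: num = 23 globally.
Step 2: calc() declares global num and sets it to 92.
Step 3: After calc(), global num = 92. result = 92

The answer is 92.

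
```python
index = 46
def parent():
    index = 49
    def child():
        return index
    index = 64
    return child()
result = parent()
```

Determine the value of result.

Step 1: parent() sets index = 49, then later index = 64.
Step 2: child() is called after index is reassigned to 64. Closures capture variables by reference, not by value.
Step 3: result = 64

The answer is 64.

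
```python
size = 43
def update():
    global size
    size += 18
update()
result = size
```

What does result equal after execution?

Step 1: size = 43 globally.
Step 2: update() modifies global size: size += 18 = 61.
Step 3: result = 61

The answer is 61.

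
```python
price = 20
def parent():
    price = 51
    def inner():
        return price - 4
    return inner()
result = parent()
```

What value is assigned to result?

Step 1: parent() shadows global price with price = 51.
Step 2: inner() finds price = 51 in enclosing scope, computes 51 - 4 = 47.
Step 3: result = 47

The answer is 47.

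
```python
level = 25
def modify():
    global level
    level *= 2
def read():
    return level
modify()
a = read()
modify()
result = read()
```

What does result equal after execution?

Step 1: level = 25.
Step 2: First modify(): level = 25 * 2 = 50.
Step 3: Second modify(): level = 50 * 2 = 100.
Step 4: read() returns 100

The answer is 100.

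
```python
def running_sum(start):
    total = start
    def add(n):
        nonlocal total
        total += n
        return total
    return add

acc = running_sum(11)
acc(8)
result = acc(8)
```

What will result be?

Step 1: running_sum(11) creates closure with total = 11.
Step 2: First acc(8): total = 11 + 8 = 19.
Step 3: Second acc(8): total = 19 + 8 = 27. result = 27

The answer is 27.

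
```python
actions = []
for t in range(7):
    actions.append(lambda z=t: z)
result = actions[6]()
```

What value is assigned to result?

Step 1: Default argument z=t captures t's value at each iteration.
Step 2: actions[6] captured z = 6 when t was 6.
Step 3: result = 6

The answer is 6.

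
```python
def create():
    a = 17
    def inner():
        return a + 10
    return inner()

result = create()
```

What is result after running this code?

Step 1: create() defines a = 17.
Step 2: inner() reads a = 17 from enclosing scope, returns 17 + 10 = 27.
Step 3: result = 27

The answer is 27.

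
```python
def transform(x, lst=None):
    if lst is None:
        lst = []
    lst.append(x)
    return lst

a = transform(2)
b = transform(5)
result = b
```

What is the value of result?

Step 1: None default with guard creates a NEW list each call.
Step 2: a = [2] (fresh list). b = [5] (another fresh list).
Step 3: result = [5] (this is the fix for mutable default)

The answer is [5].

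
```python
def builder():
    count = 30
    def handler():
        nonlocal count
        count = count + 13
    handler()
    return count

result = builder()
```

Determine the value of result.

Step 1: builder() sets count = 30.
Step 2: handler() uses nonlocal to modify count in builder's scope: count = 30 + 13 = 43.
Step 3: builder() returns the modified count = 43

The answer is 43.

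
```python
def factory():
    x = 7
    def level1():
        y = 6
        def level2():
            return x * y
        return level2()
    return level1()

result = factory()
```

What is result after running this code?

Step 1: x = 7 in factory. y = 6 in level1.
Step 2: level2() reads x = 7 and y = 6 from enclosing scopes.
Step 3: result = 7 * 6 = 42

The answer is 42.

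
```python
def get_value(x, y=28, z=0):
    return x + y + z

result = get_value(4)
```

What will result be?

Step 1: get_value(4) uses defaults y = 28, z = 0.
Step 2: Returns 4 + 28 + 0 = 32.
Step 3: result = 32

The answer is 32.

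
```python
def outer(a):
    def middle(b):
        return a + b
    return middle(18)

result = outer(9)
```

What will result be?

Step 1: outer(9) passes a = 9.
Step 2: middle(18) has b = 18, reads a = 9 from enclosing.
Step 3: result = 9 + 18 = 27

The answer is 27.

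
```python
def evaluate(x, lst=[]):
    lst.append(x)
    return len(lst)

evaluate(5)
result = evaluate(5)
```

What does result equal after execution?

Step 1: Mutable default list persists between calls.
Step 2: First call: lst = [5], len = 1. Second call: lst = [5, 5], len = 2.
Step 3: result = 2

The answer is 2.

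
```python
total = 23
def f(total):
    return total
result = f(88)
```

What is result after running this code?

Step 1: Global total = 23.
Step 2: f(88) takes parameter total = 88, which shadows the global.
Step 3: result = 88

The answer is 88.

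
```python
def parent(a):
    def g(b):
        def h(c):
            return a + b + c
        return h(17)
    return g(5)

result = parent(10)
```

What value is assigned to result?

Step 1: a = 10, b = 5, c = 17 across three nested scopes.
Step 2: h() accesses all three via LEGB rule.
Step 3: result = 10 + 5 + 17 = 32

The answer is 32.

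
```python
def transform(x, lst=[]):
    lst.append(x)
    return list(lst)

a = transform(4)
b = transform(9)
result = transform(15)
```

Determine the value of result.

Step 1: Default list is shared. list() creates copies for return values.
Step 2: Internal list grows: [4] -> [4, 9] -> [4, 9, 15].
Step 3: result = [4, 9, 15]

The answer is [4, 9, 15].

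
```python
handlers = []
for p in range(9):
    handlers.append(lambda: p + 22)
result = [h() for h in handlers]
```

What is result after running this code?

Step 1: All lambdas capture p by reference. After the loop, p = 8.
Step 2: Each call returns 8 + 22 = 30.
Step 3: result = [30, 30, 30, 30, 30, 30, 30, 30, 30]

The answer is [30, 30, 30, 30, 30, 30, 30, 30, 30].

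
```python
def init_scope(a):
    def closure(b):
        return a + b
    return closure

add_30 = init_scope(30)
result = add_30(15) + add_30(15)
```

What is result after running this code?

Step 1: add_30 captures a = 30.
Step 2: add_30(15) = 30 + 15 = 45, called twice.
Step 3: result = 45 + 45 = 90

The answer is 90.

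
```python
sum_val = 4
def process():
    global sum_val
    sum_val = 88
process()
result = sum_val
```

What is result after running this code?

Step 1: sum_val = 4 globally.
Step 2: process() declares global sum_val and sets it to 88.
Step 3: After process(), global sum_val = 88. result = 88

The answer is 88.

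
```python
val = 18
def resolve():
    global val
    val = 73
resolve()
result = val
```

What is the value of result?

Step 1: val = 18 globally.
Step 2: resolve() declares global val and sets it to 73.
Step 3: After resolve(), global val = 73. result = 73

The answer is 73.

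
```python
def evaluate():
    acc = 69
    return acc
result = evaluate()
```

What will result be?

Step 1: evaluate() defines acc = 69 in its local scope.
Step 2: return acc finds the local variable acc = 69.
Step 3: result = 69

The answer is 69.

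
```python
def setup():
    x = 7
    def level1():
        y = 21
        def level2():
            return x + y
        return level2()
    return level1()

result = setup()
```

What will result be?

Step 1: x = 7 in setup. y = 21 in level1.
Step 2: level2() reads x = 7 and y = 21 from enclosing scopes.
Step 3: result = 7 + 21 = 28

The answer is 28.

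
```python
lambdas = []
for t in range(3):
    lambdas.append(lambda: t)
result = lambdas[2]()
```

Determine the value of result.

Step 1: The loop creates 3 lambdas, all referencing the same variable t.
Step 2: After the loop, t = 2 (final value).
Step 3: lambdas[2]() looks up t at call time and finds 2. This is the late binding gotcha. result = 2

The answer is 2.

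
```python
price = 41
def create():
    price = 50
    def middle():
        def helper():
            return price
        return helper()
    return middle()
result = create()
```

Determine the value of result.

Step 1: create() defines price = 50. middle() and helper() have no local price.
Step 2: helper() checks local (none), enclosing middle() (none), enclosing create() and finds price = 50.
Step 3: result = 50

The answer is 50.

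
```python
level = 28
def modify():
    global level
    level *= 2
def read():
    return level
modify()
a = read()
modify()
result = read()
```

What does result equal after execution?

Step 1: level = 28.
Step 2: First modify(): level = 28 * 2 = 56.
Step 3: Second modify(): level = 56 * 2 = 112.
Step 4: read() returns 112

The answer is 112.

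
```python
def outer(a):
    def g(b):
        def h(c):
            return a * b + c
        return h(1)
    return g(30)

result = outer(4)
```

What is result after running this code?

Step 1: a = 4, b = 30, c = 1.
Step 2: h() computes a * b + c = 4 * 30 + 1 = 121.
Step 3: result = 121

The answer is 121.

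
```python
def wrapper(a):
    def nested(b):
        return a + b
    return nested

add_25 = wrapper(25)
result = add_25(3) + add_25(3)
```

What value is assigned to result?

Step 1: add_25 captures a = 25.
Step 2: add_25(3) = 25 + 3 = 28, called twice.
Step 3: result = 28 + 28 = 56

The answer is 56.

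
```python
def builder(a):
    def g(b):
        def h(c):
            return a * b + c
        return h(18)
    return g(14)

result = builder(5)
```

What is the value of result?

Step 1: a = 5, b = 14, c = 18.
Step 2: h() computes a * b + c = 5 * 14 + 18 = 88.
Step 3: result = 88

The answer is 88.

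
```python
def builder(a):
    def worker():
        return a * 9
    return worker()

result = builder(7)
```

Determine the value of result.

Step 1: builder(7) binds parameter a = 7.
Step 2: worker() accesses a = 7 from enclosing scope.
Step 3: result = 7 * 9 = 63

The answer is 63.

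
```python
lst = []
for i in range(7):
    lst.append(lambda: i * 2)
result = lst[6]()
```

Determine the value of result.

Step 1: All lambdas reference the same variable i (late binding).
Step 2: After the loop, i = 6. Every lambda returns i * 2.
Step 3: lst[6]() = 6 * 2 = 12

The answer is 12.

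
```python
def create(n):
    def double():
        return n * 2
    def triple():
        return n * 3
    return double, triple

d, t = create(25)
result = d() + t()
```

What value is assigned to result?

Step 1: Both closures capture the same n = 25.
Step 2: d() = 25 * 2 = 50, t() = 25 * 3 = 75.
Step 3: result = 50 + 75 = 125

The answer is 125.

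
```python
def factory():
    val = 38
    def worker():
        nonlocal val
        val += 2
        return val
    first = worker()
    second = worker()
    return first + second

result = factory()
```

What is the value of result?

Step 1: val starts at 38.
Step 2: First call: val = 38 + 2 = 40, returns 40.
Step 3: Second call: val = 40 + 2 = 42, returns 42.
Step 4: result = 40 + 42 = 82

The answer is 82.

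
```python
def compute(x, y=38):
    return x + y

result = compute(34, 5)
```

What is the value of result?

Step 1: compute(34, 5) overrides default y with 5.
Step 2: Returns 34 + 5 = 39.
Step 3: result = 39

The answer is 39.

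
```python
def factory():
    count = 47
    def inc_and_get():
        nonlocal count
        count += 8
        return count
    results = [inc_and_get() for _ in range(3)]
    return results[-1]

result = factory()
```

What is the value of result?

Step 1: count = 47.
Step 2: Three calls to inc_and_get(), each adding 8.
Step 3: Last value = 47 + 8 * 3 = 71

The answer is 71.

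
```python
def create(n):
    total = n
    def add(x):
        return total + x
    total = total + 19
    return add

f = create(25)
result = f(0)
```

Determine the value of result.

Step 1: create(25) sets total = 25, then total = 25 + 19 = 44.
Step 2: Closures capture by reference, so add sees total = 44.
Step 3: f(0) returns 44 + 0 = 44

The answer is 44.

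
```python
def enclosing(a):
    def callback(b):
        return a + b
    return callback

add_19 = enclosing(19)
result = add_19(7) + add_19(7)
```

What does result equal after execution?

Step 1: add_19 captures a = 19.
Step 2: add_19(7) = 19 + 7 = 26, called twice.
Step 3: result = 26 + 26 = 52

The answer is 52.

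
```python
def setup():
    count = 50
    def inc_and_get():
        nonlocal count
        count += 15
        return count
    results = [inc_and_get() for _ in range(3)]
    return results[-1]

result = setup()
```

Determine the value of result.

Step 1: count = 50.
Step 2: Three calls to inc_and_get(), each adding 15.
Step 3: Last value = 50 + 15 * 3 = 95

The answer is 95.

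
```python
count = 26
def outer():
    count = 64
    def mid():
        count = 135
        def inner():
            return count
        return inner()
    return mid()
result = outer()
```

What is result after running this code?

Step 1: Three levels of shadowing: global 26, outer 64, mid 135.
Step 2: inner() finds count = 135 in enclosing mid() scope.
Step 3: result = 135

The answer is 135.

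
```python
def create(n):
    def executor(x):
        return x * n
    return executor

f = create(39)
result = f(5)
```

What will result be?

Step 1: create(39) creates a closure capturing n = 39.
Step 2: f(5) computes 5 * 39 = 195.
Step 3: result = 195

The answer is 195.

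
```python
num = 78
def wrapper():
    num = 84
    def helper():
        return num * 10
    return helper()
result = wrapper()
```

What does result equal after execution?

Step 1: wrapper() shadows global num with num = 84.
Step 2: helper() finds num = 84 in enclosing scope, computes 84 * 10 = 840.
Step 3: result = 840

The answer is 840.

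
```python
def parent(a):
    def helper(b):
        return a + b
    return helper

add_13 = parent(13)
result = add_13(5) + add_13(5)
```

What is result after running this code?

Step 1: add_13 captures a = 13.
Step 2: add_13(5) = 13 + 5 = 18, called twice.
Step 3: result = 18 + 18 = 36

The answer is 36.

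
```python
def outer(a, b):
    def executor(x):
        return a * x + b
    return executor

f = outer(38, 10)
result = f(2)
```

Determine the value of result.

Step 1: outer(38, 10) captures a = 38, b = 10.
Step 2: f(2) computes 38 * 2 + 10 = 86.
Step 3: result = 86

The answer is 86.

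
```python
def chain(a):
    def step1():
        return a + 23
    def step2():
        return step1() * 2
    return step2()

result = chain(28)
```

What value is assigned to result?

Step 1: chain(28) captures a = 28.
Step 2: step2() calls step1() which returns 28 + 23 = 51.
Step 3: step2() returns 51 * 2 = 102

The answer is 102.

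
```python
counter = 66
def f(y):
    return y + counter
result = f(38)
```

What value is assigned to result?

Step 1: counter = 66 is defined globally.
Step 2: f(38) uses parameter y = 38 and looks up counter from global scope = 66.
Step 3: result = 38 + 66 = 104

The answer is 104.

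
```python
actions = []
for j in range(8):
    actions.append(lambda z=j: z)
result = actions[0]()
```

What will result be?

Step 1: Default argument z=j captures j's value at each iteration.
Step 2: actions[0] captured z = 0 when j was 0.
Step 3: result = 0

The answer is 0.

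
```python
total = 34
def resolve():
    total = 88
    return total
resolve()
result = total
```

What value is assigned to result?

Step 1: Global total = 34.
Step 2: resolve() creates local total = 88 (shadow, not modification).
Step 3: After resolve() returns, global total is unchanged. result = 34

The answer is 34.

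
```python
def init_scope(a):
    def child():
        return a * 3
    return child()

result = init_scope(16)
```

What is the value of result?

Step 1: init_scope(16) binds parameter a = 16.
Step 2: child() accesses a = 16 from enclosing scope.
Step 3: result = 16 * 3 = 48

The answer is 48.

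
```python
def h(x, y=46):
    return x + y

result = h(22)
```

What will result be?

Step 1: h(22) uses default y = 46.
Step 2: Returns 22 + 46 = 68.
Step 3: result = 68

The answer is 68.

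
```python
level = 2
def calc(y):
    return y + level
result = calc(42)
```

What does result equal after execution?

Step 1: level = 2 is defined globally.
Step 2: calc(42) uses parameter y = 42 and looks up level from global scope = 2.
Step 3: result = 42 + 2 = 44

The answer is 44.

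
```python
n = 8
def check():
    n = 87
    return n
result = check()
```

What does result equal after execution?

Step 1: Global n = 8.
Step 2: check() creates local n = 87, shadowing the global.
Step 3: Returns local n = 87. result = 87

The answer is 87.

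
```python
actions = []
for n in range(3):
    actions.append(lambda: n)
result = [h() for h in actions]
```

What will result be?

Step 1: All 3 lambdas share the same variable n.
Step 2: After the loop, n = 2.
Step 3: Each call returns 2. result = [2, 2, 2]

The answer is [2, 2, 2].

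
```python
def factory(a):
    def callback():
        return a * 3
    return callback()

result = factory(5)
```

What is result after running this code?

Step 1: factory(5) binds parameter a = 5.
Step 2: callback() accesses a = 5 from enclosing scope.
Step 3: result = 5 * 3 = 15

The answer is 15.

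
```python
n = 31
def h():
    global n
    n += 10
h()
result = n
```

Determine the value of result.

Step 1: n = 31 globally.
Step 2: h() modifies global n: n += 10 = 41.
Step 3: result = 41

The answer is 41.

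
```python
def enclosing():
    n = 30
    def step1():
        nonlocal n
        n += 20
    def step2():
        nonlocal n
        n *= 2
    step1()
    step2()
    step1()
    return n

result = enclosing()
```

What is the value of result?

Step 1: n = 30.
Step 2: step1(): n = 30 + 20 = 50.
Step 3: step2(): n = 50 * 2 = 100.
Step 4: step1(): n = 100 + 20 = 120. result = 120

The answer is 120.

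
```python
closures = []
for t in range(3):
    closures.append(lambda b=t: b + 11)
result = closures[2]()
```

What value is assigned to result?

Step 1: Default argument b=t captures t's value at definition time.
Step 2: closures[2] was defined when t = 2, so b defaults to 2.
Step 3: result = 2 + 11 = 13 (default arg fixes the late binding issue)

The answer is 13.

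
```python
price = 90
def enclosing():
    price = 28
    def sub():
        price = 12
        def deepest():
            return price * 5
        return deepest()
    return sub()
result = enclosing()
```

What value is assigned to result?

Step 1: deepest() looks up price through LEGB: not local, finds price = 12 in enclosing sub().
Step 2: Returns 12 * 5 = 60.
Step 3: result = 60

The answer is 60.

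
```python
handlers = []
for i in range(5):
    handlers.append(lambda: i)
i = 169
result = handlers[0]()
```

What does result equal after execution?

Step 1: Lambdas capture the variable i by reference, not by value.
Step 2: After the loop, i is reassigned to 169.
Step 3: handlers[0]() looks up the current i = 169. result = 169

The answer is 169.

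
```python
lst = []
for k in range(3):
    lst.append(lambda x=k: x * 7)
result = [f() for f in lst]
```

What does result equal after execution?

Step 1: Default arg x=k captures k at each iteration.
Step 2: lst[k] has x defaulting to k, returns k * 7.
Step 3: result = [0, 7, 14]

The answer is [0, 7, 14].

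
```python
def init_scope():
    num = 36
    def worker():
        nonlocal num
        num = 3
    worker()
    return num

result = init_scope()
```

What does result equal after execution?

Step 1: init_scope() sets num = 36.
Step 2: worker() uses nonlocal to reassign num = 3.
Step 3: result = 3

The answer is 3.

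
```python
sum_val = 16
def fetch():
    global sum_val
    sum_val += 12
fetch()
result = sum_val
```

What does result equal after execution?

Step 1: sum_val = 16 globally.
Step 2: fetch() modifies global sum_val: sum_val += 12 = 28.
Step 3: result = 28

The answer is 28.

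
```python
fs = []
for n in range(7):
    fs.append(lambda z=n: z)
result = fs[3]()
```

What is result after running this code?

Step 1: Default argument z=n captures n's value at each iteration.
Step 2: fs[3] captured z = 3 when n was 3.
Step 3: result = 3

The answer is 3.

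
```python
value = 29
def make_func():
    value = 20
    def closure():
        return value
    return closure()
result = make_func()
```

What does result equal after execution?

Step 1: value = 29 globally, but make_func() defines value = 20 locally.
Step 2: closure() looks up value. Not in local scope, so checks enclosing scope (make_func) and finds value = 20.
Step 3: result = 20

The answer is 20.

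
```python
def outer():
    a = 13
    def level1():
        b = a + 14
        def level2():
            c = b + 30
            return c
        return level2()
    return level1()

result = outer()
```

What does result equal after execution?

Step 1: a = 13. b = a + 14 = 27.
Step 2: c = b + 30 = 27 + 30 = 57.
Step 3: result = 57

The answer is 57.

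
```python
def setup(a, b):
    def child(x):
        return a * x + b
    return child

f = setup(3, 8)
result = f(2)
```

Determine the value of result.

Step 1: setup(3, 8) captures a = 3, b = 8.
Step 2: f(2) computes 3 * 2 + 8 = 14.
Step 3: result = 14

The answer is 14.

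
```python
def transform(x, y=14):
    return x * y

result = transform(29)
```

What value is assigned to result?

Step 1: transform(29) uses default y = 14.
Step 2: Returns 29 * 14 = 406.
Step 3: result = 406

The answer is 406.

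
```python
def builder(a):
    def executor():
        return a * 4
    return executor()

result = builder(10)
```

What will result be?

Step 1: builder(10) binds parameter a = 10.
Step 2: executor() accesses a = 10 from enclosing scope.
Step 3: result = 10 * 4 = 40

The answer is 40.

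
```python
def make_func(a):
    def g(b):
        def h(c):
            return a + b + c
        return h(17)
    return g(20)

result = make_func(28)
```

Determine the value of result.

Step 1: a = 28, b = 20, c = 17 across three nested scopes.
Step 2: h() accesses all three via LEGB rule.
Step 3: result = 28 + 20 + 17 = 65

The answer is 65.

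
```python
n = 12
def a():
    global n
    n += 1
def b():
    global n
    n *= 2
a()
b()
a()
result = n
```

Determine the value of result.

Step 1: n = 12.
Step 2: a(): n = 12 + 1 = 13.
Step 3: b(): n = 13 * 2 = 26.
Step 4: a(): n = 26 + 1 = 27

The answer is 27.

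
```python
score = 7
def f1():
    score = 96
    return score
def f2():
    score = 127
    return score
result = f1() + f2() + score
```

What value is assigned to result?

Step 1: Each function shadows global score with its own local.
Step 2: f1() returns 96, f2() returns 127.
Step 3: Global score = 7 is unchanged. result = 96 + 127 + 7 = 230

The answer is 230.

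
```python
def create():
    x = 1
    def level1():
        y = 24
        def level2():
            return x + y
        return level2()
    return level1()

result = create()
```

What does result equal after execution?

Step 1: x = 1 in create. y = 24 in level1.
Step 2: level2() reads x = 1 and y = 24 from enclosing scopes.
Step 3: result = 1 + 24 = 25

The answer is 25.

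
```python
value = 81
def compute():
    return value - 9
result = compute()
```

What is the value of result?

Step 1: value = 81 is defined globally.
Step 2: compute() looks up value from global scope = 81, then computes 81 - 9 = 72.
Step 3: result = 72

The answer is 72.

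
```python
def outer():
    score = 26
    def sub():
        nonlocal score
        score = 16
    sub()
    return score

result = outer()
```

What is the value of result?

Step 1: outer() sets score = 26.
Step 2: sub() uses nonlocal to reassign score = 16.
Step 3: result = 16

The answer is 16.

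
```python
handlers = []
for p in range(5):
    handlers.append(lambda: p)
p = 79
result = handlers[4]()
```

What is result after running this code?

Step 1: Lambdas capture the variable p by reference, not by value.
Step 2: After the loop, p is reassigned to 79.
Step 3: handlers[4]() looks up the current p = 79. result = 79

The answer is 79.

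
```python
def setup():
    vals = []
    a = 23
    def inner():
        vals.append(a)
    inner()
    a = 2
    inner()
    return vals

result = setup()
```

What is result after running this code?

Step 1: a = 23. inner() appends current a to vals.
Step 2: First inner(): appends 23. Then a = 2.
Step 3: Second inner(): appends 2 (closure sees updated a). result = [23, 2]

The answer is [23, 2].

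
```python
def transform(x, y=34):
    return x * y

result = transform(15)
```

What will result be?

Step 1: transform(15) uses default y = 34.
Step 2: Returns 15 * 34 = 510.
Step 3: result = 510

The answer is 510.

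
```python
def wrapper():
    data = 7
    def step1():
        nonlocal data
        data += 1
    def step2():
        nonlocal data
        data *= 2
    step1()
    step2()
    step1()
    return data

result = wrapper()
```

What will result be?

Step 1: data = 7.
Step 2: step1(): data = 7 + 1 = 8.
Step 3: step2(): data = 8 * 2 = 16.
Step 4: step1(): data = 16 + 1 = 17. result = 17

The answer is 17.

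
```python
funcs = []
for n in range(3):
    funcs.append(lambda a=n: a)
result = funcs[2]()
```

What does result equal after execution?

Step 1: Default argument a=n captures n's value at each iteration.
Step 2: funcs[2] captured a = 2 when n was 2.
Step 3: result = 2

The answer is 2.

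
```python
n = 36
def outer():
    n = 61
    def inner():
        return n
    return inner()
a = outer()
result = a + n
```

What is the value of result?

Step 1: outer() has local n = 61. inner() reads from enclosing.
Step 2: outer() returns 61. Global n = 36 unchanged.
Step 3: result = 61 + 36 = 97

The answer is 97.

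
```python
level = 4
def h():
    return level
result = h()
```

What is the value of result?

Step 1: level = 4 is defined in the global scope.
Step 2: h() looks up level. No local level exists, so Python checks the global scope via LEGB rule and finds level = 4.
Step 3: result = 4

The answer is 4.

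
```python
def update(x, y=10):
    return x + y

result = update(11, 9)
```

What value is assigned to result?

Step 1: update(11, 9) overrides default y with 9.
Step 2: Returns 11 + 9 = 20.
Step 3: result = 20

The answer is 20.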